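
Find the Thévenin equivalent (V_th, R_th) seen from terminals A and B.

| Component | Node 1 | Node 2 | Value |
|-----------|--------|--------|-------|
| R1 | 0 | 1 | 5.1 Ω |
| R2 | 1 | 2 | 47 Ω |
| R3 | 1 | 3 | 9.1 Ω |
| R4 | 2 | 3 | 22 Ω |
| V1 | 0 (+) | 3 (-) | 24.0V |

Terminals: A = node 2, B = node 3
Step 1 — V_th is the open-circuit voltage V_A - V_B (nothing connected across the terminals).
Nodal analysis, taking node 3 as the 0 V reference.
Source V1 fixes V_0 = 24 V.
KCL at each unknown node (sum of currents leaving = 0; resistances in Ω):
  Node 1: (V_1 - 24)/5.1 + (V_1 - V_2)/47 + (V_1 - 0)/9.1 = 0
  Node 2: (V_2 - V_1)/47 + (V_2 - 0)/22 = 0
Collecting terms (coefficients in siemens):
  0.3272·V_1 - 0.02128·V_2 = 4.706
  0.06673·V_2 - 0.02128·V_1 = 0
Determinant D = (0.3272)(0.06673) - (-0.02128)(-0.02128) = 0.02138
V_1 = [(4.706)(0.06673) - (-0.02128)(0)]/D = 14.68 V
V_2 = [(0.3272)(0) - (4.706)(-0.02128)]/D = 4.682 V
V_th = V_2 - V_3 = 4.682 - 0 = 4.682 V
Step 2 — R_th: zero the source — replace V1 by a short circuit (node 3 merges into node 0) — and find the resistance seen between A (node 2) and B (node 0).
Reduce the network between node 2 (A) and node 0 (B) by series/parallel combination:
  Rp1 = R1 ‖ R3 (parallel, both between nodes 0 and 1) = 1/(1/5.1 + 1/9.1) = 3.268 Ω
  Rs1 = R2 + Rp1 (series, joined only at node 1) = 47 + 3.268 = 50.27 Ω
  Rp2 = R4 ‖ Rs1 (parallel, both between nodes 0 and 2) = 1/(1/22 + 1/50.27) = 15.3 Ω
R_th = 15.3 Ω

Final answer: V_th = 4.682 V, R_th = 15.3 Ω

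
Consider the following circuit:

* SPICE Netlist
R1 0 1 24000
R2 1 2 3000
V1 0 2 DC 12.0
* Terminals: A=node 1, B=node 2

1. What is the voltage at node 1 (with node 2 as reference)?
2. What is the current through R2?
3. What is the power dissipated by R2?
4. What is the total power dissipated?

Nodal analysis, taking node 2 as the 0 V reference.
Source V1 fixes V_0 = 12 V.
KCL at each unknown node (sum of currents leaving = 0; resistances in Ω):
  Node 1: (V_1 - 12)/24000 + (V_1 - 0)/3000 = 0
Collecting terms: 0.000375 × V_1 = 0.0005  =>  V_1 = 1.333 V
Part 1:
  Read off the nodal solution: V_1 = 1.333 V
Part 2:
  I_R2 = (V_1 - V_2)/R2 = (1.333 - 0)/3000 = 0.0004444 A
  Magnitude: I_R2 = 0.0004444 A
Part 3:
  I_R2 = (V_1 - V_2)/R2 = (1.333 - 0)/3000 = 0.0004444 A
  P_R2 = I_R2² × R2 = (0.0004444)² × 3000 = 0.0005926 W
Part 4:
  Power in each resistor, P = (ΔV)²/R:
    P_R1 = (12 - 1.333)²/24000 = 0.004741 W
    P_R2 = (1.333 - 0)²/3000 = 0.0005926 W
  P_total = P_R1 + P_R2 = 0.005333 W

Final answers:
1. V_1 = 1.333 V
2. I_R2 = 0.0004444 A
3. P_R2 = 0.0005926 W
4. P_total = 0.005333 W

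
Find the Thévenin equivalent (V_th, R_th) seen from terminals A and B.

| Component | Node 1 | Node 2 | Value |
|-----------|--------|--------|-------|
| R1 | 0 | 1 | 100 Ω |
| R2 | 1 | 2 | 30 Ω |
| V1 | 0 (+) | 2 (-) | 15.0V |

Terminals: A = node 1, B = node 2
Step 1 — V_th is the open-circuit voltage V_A - V_B (nothing connected across the terminals).
Nodal analysis, taking node 2 as the 0 V reference.
Source V1 fixes V_0 = 15 V.
KCL at each unknown node (sum of currents leaving = 0; resistances in Ω):
  Node 1: (V_1 - 15)/100 + (V_1 - 0)/30 = 0
Collecting terms: 0.04333 × V_1 = 0.15  =>  V_1 = 3.462 V
V_th = V_1 - V_2 = 3.462 - 0 = 3.462 V
Step 2 — R_th: zero the source — replace V1 by a short circuit (node 2 merges into node 0) — and find the resistance seen between A (node 1) and B (node 0).
Reduce the network between node 1 (A) and node 0 (B) by series/parallel combination:
  Rp1 = R1 ‖ R2 (parallel, both between nodes 0 and 1) = 1/(1/100 + 1/30) = 23.08 Ω
R_th = 23.08 Ω

Final answer: V_th = 3.462 V, R_th = 23.08 Ω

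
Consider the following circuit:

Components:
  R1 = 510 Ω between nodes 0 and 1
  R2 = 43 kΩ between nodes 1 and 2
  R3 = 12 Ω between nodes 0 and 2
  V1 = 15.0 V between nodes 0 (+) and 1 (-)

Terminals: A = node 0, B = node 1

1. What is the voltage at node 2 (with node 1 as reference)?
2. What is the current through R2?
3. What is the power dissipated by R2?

Nodal analysis, taking node 1 as the 0 V reference.
Source V1 fixes V_0 = 15 V.
KCL at each unknown node (sum of currents leaving = 0; resistances in Ω):
  Node 2: (V_2 - 0)/43000 + (V_2 - 15)/12 = 0
Collecting terms: 0.08336 × V_2 = 1.25  =>  V_2 = 15 V
Part 1:
  Read off the nodal solution: V_2 = 15 V
Part 2:
  I_R2 = (V_1 - V_2)/R2 = (0 - 15)/43000 = -0.0003487 A
  Magnitude: I_R2 = 0.0003487 A
Part 3:
  I_R2 = (V_1 - V_2)/R2 = (0 - 15)/43000 = -0.0003487 A
  P_R2 = I_R2² × R2 = (-0.0003487)² × 43000 = 0.00523 W

Final answers:
1. V_2 = 15 V
2. I_R2 = 0.0003487 A
3. P_R2 = 0.00523 W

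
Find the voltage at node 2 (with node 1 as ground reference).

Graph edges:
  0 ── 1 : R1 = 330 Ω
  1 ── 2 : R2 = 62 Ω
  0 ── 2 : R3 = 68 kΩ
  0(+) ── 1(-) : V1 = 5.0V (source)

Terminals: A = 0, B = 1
Nodal analysis, taking node 1 as the 0 V reference.
Source V1 fixes V_0 = 5 V.
KCL at each unknown node (sum of currents leaving = 0; resistances in Ω):
  Node 2: (V_2 - 0)/62 + (V_2 - 5)/68000 = 0
Collecting terms: 0.01614 × V_2 = 0.00007353  =>  V_2 = 0.004555 V
The requested potential is V_2 = 0.004555 V.

Final answer: V_2 = 0.004555 V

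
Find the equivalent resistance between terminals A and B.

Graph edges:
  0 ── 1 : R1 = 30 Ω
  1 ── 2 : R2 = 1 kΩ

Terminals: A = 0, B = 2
Reduce the network between node 0 (A) and node 2 (B) by series/parallel combination:
  Rs1 = R1 + R2 (series, joined only at node 1) = 30 + 1000 = 1030 Ω
R_eq = 1.03 kΩ

Final answer: 1.03 kΩ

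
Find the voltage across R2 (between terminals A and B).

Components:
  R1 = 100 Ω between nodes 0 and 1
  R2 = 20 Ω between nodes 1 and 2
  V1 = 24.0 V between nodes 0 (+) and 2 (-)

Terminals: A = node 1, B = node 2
R1 and R2 are in series across V1 (node 0 → node 1 → node 2), and the output A–B is taken across R2, so this is a voltage divider.
Series current: I = V1/(R1 + R2) = 24/(100 + 20) = 24/120 = 0.2 A
V_R2 = I × R2 = V1 × R2/(R1 + R2) = 24 × 20/120 = 4 V

Final answer: 4 V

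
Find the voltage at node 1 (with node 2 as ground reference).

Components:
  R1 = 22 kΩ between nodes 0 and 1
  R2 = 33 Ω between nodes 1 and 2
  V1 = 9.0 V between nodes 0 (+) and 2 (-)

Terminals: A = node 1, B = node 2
Nodal analysis, taking node 2 as the 0 V reference.
Source V1 fixes V_0 = 9 V.
KCL at each unknown node (sum of currents leaving = 0; resistances in Ω):
  Node 1: (V_1 - 9)/22000 + (V_1 - 0)/33 = 0
Collecting terms: 0.03035 × V_1 = 0.0004091  =>  V_1 = 0.01348 V
The requested potential is V_1 = 0.01348 V.

Final answer: V_1 = 0.01348 V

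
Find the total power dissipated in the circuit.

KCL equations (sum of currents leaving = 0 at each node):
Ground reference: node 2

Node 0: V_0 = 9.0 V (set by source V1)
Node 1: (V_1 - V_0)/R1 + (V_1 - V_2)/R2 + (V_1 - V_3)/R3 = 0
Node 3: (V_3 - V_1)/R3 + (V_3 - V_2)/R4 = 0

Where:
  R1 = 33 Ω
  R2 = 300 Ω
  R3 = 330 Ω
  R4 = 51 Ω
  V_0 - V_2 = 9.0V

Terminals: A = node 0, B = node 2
Nodal analysis, taking node 2 as the 0 V reference.
Source V1 fixes V_0 = 9 V.
KCL at each unknown node (sum of currents leaving = 0; resistances in Ω):
  Node 1: (V_1 - 9)/33 + (V_1 - 0)/300 + (V_1 - V_3)/330 = 0
  Node 3: (V_3 - V_1)/330 + (V_3 - 0)/51 = 0
Collecting terms (coefficients in siemens):
  0.03667·V_1 - 0.00303·V_3 = 0.2727
  0.02264·V_3 - 0.00303·V_1 = 0
Determinant D = (0.03667)(0.02264) - (-0.00303)(-0.00303) = 0.0008209
V_1 = [(0.2727)(0.02264) - (-0.00303)(0)]/D = 7.521 V
V_3 = [(0.03667)(0) - (0.2727)(-0.00303)]/D = 1.007 V
Power in each resistor, P = (ΔV)²/R:
  P_R1 = (9 - 7.521)²/33 = 0.06627 W
  P_R2 = (7.521 - 0)²/300 = 0.1886 W
  P_R3 = (7.521 - 1.007)²/330 = 0.1286 W
  P_R4 = (0 - 1.007)²/51 = 0.01987 W
P_total = P_R1 + P_R2 + P_R3 + P_R4 = 0.4033 W

Final answer: 0.4033 W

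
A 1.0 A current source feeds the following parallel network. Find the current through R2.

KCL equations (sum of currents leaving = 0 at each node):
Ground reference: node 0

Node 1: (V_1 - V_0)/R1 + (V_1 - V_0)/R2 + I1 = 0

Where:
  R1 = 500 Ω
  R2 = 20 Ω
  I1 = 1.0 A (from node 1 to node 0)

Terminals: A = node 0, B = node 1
All resistors sit directly between nodes 0 and 1, so they are in parallel and share one voltage V; the full source current 1 A splits among them.
1/R_par = 1/500 + 1/20 = 0.052 S  =>  R_par = 19.23 Ω
V = I × R_par = 1 × 19.23 = 19.23 V
I_R2 = V/R2 = 19.23/20 = 0.9615 A

Final answer: 0.9615 A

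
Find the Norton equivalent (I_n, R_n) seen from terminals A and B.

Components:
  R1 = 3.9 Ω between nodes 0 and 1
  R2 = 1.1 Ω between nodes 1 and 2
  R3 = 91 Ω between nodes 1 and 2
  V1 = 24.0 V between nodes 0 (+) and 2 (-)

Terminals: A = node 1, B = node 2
Find the Thévenin equivalent first; then I_n = V_th/R_th and R_n = R_th.
Step 1 — V_th is the open-circuit voltage V_A - V_B (nothing connected across the terminals).
Nodal analysis, taking node 2 as the 0 V reference.
Source V1 fixes V_0 = 24 V.
KCL at each unknown node (sum of currents leaving = 0; resistances in Ω):
  Node 1: (V_1 - 24)/3.9 + (V_1 - 0)/1.1 + (V_1 - 0)/91 = 0
Collecting terms: 1.176 × V_1 = 6.154  =>  V_1 = 5.231 V
V_th = V_1 - V_2 = 5.231 - 0 = 5.231 V
Step 2 — R_th: zero the source — replace V1 by a short circuit (node 2 merges into node 0) — and find the resistance seen between A (node 1) and B (node 0).
Reduce the network between node 1 (A) and node 0 (B) by series/parallel combination:
  Rp1 = R1 ‖ R2 ‖ R3 (parallel, all between nodes 0 and 1) = 1/(1/3.9 + 1/1.1 + 1/91) = 0.85 Ω
R_th = 0.85 Ω
I_n = V_th/R_th = 5.231/0.85 = 6.154 A, and R_n = R_th = 0.85 Ω

Final answer: I_n = 6.154 A, R_n = 0.85 Ω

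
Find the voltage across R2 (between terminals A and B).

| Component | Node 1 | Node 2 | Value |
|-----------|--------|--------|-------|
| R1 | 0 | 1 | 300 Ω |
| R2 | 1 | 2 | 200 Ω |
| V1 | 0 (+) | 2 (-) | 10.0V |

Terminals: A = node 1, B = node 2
R1 and R2 are in series across V1 (node 0 → node 1 → node 2), and the output A–B is taken across R2, so this is a voltage divider.
Series current: I = V1/(R1 + R2) = 10/(300 + 200) = 10/500 = 0.02 A
V_R2 = I × R2 = V1 × R2/(R1 + R2) = 10 × 200/500 = 4 V

Final answer: 4 V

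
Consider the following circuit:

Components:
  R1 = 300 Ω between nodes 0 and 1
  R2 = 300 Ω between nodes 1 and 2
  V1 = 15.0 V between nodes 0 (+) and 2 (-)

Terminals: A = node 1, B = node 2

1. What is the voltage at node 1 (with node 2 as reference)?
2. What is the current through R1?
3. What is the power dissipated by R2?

Nodal analysis, taking node 2 as the 0 V reference.
Source V1 fixes V_0 = 15 V.
KCL at each unknown node (sum of currents leaving = 0; resistances in Ω):
  Node 1: (V_1 - 15)/300 + (V_1 - 0)/300 = 0
Collecting terms: 0.006667 × V_1 = 0.05  =>  V_1 = 7.5 V
Part 1:
  Read off the nodal solution: V_1 = 7.5 V
Part 2:
  I_R1 = (V_0 - V_1)/R1 = (15 - 7.5)/300 = 0.025 A
  Magnitude: I_R1 = 0.025 A
Part 3:
  I_R2 = (V_1 - V_2)/R2 = (7.5 - 0)/300 = 0.025 A
  P_R2 = I_R2² × R2 = (0.025)² × 300 = 0.1875 W

Final answers:
1. V_1 = 7.5 V
2. I_R1 = 0.025 A
3. P_R2 = 0.1875 W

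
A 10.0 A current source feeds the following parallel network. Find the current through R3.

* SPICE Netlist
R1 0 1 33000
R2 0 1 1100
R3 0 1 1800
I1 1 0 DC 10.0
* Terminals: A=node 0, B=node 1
All resistors sit directly between nodes 0 and 1, so they are in parallel and share one voltage V; the full source current 10 A splits among them.
1/R_par = 1/33000 + 1/1100 + 1/1800 = 0.001495 S  =>  R_par = 668.9 Ω
V = I × R_par = 10 × 668.9 = 6689 V
I_R3 = V/R3 = 6689/1800 = 3.716 A

Final answer: 3.716 A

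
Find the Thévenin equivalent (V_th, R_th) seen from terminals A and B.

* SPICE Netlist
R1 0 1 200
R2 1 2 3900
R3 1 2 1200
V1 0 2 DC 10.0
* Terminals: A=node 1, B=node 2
Step 1 — V_th is the open-circuit voltage V_A - V_B (nothing connected across the terminals).
Nodal analysis, taking node 2 as the 0 V reference.
Source V1 fixes V_0 = 10 V.
KCL at each unknown node (sum of currents leaving = 0; resistances in Ω):
  Node 1: (V_1 - 10)/200 + (V_1 - 0)/3900 + (V_1 - 0)/1200 = 0
Collecting terms: 0.00609 × V_1 = 0.05  =>  V_1 = 8.211 V
V_th = V_1 - V_2 = 8.211 - 0 = 8.211 V
Step 2 — R_th: zero the source — replace V1 by a short circuit (node 2 merges into node 0) — and find the resistance seen between A (node 1) and B (node 0).
Reduce the network between node 1 (A) and node 0 (B) by series/parallel combination:
  Rp1 = R1 ‖ R2 ‖ R3 (parallel, all between nodes 0 and 1) = 1/(1/200 + 1/3900 + 1/1200) = 164.2 Ω
R_th = 164.2 Ω

Final answer: V_th = 8.211 V, R_th = 164.2 Ω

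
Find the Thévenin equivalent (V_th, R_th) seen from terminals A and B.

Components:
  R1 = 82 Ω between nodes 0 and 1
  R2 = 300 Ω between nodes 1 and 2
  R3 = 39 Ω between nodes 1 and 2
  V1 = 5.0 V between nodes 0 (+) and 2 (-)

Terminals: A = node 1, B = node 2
Step 1 — V_th is the open-circuit voltage V_A - V_B (nothing connected across the terminals).
Nodal analysis, taking node 2 as the 0 V reference.
Source V1 fixes V_0 = 5 V.
KCL at each unknown node (sum of currents leaving = 0; resistances in Ω):
  Node 1: (V_1 - 5)/82 + (V_1 - 0)/300 + (V_1 - 0)/39 = 0
Collecting terms: 0.04117 × V_1 = 0.06098  =>  V_1 = 1.481 V
V_th = V_1 - V_2 = 1.481 - 0 = 1.481 V
Step 2 — R_th: zero the source — replace V1 by a short circuit (node 2 merges into node 0) — and find the resistance seen between A (node 1) and B (node 0).
Reduce the network between node 1 (A) and node 0 (B) by series/parallel combination:
  Rp1 = R1 ‖ R2 ‖ R3 (parallel, all between nodes 0 and 1) = 1/(1/82 + 1/300 + 1/39) = 24.29 Ω
R_th = 24.29 Ω

Final answer: V_th = 1.481 V, R_th = 24.29 Ω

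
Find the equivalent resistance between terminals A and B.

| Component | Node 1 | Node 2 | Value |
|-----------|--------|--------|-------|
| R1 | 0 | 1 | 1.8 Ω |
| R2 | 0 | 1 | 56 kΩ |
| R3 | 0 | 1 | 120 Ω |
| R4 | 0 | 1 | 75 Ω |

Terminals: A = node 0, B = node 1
Reduce the network between node 0 (A) and node 1 (B) by series/parallel combination:
  Rp1 = R1 ‖ R2 ‖ R3 ‖ R4 (parallel, all between nodes 0 and 1) = 1/(1/1.8 + 1/56000 + 1/120 + 1/75) = 1.732 Ω
R_eq = 1.732 Ω

Final answer: 1.732 Ω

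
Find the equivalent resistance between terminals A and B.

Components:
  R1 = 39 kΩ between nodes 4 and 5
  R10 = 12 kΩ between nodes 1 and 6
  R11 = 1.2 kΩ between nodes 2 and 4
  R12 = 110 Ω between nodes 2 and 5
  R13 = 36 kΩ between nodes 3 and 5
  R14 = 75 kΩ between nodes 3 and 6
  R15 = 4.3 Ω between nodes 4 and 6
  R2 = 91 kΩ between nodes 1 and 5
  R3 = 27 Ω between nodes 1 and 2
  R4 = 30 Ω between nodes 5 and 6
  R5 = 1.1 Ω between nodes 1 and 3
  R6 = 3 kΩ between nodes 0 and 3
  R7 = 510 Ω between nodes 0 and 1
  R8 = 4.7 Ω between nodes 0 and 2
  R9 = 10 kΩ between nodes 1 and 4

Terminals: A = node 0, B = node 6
The network is not a plain series/parallel combination. Inject a 1 A test current into terminal A (node 0) and return it from terminal B (node 6); then R_eq = V_A / (1 A).
Nodal analysis, taking node 6 as the 0 V reference.
Current source I_test pushes 1 A into node 0 and draws it out of node 6.
KCL at each unknown node (sum of currents leaving = 0; resistances in Ω):
  Node 0: (V_0 - V_3)/3000 + (V_0 - V_1)/510 + (V_0 - V_2)/4.7 - 1 = 0
  Node 1: (V_1 - V_0)/510 + (V_1 - V_5)/91000 + (V_1 - V_2)/27 + (V_1 - V_3)/1.1 + (V_1 - V_4)/10000 + (V_1 - 0)/12000 = 0
  Node 2: (V_2 - V_0)/4.7 + (V_2 - V_1)/27 + (V_2 - V_4)/1200 + (V_2 - V_5)/110 = 0
  Node 3: (V_3 - V_0)/3000 + (V_3 - V_1)/1.1 + (V_3 - V_5)/36000 + (V_3 - 0)/75000 = 0
  Node 4: (V_4 - V_1)/10000 + (V_4 - V_2)/1200 + (V_4 - V_5)/39000 + (V_4 - 0)/4.3 = 0
  Node 5: (V_5 - V_1)/91000 + (V_5 - V_2)/110 + (V_5 - V_3)/36000 + (V_5 - V_4)/39000 + (V_5 - 0)/30 = 0
Collecting terms (coefficients in siemens):
  0.2151·V_0 - 0.001961·V_1 - 0.2128·V_2 - 0.0003333·V_3 = 1
  0.9483·V_1 - 0.001961·V_0 - 0.03704·V_2 - 0.9091·V_3 - 0.0001·V_4 - 0.00001099·V_5 = 0
  0.2597·V_2 - 0.2128·V_0 - 0.03704·V_1 - 0.0008333·V_4 - 0.009091·V_5 = 0
  0.9095·V_3 - 0.0003333·V_0 - 0.9091·V_1 - 0.00002778·V_5 = 0
  0.2335·V_4 - 0.0001·V_1 - 0.0008333·V_2 - 0.00002564·V_5 = 0
  0.04249·V_5 - 0.00001099·V_1 - 0.009091·V_2 - 0.00002778·V_3 - 0.00002564·V_4 = 0
Solving these 6 simultaneous equations (Gaussian elimination) gives:
  V_0 = 126.7 V, V_1 = 121.6 V, V_2 = 122 V, V_3 = 121.6 V
  V_4 = 0.4905 V, V_5 = 26.23 V
R_eq = V_0 / 1 A = 126.7 Ω

Final answer: 126.7 Ω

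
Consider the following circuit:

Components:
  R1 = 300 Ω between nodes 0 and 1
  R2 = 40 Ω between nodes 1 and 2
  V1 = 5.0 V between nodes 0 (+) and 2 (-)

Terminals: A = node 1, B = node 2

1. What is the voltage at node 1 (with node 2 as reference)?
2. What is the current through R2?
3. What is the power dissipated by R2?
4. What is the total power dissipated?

Nodal analysis, taking node 2 as the 0 V reference.
Source V1 fixes V_0 = 5 V.
KCL at each unknown node (sum of currents leaving = 0; resistances in Ω):
  Node 1: (V_1 - 5)/300 + (V_1 - 0)/40 = 0
Collecting terms: 0.02833 × V_1 = 0.01667  =>  V_1 = 0.5882 V
Part 1:
  Read off the nodal solution: V_1 = 0.5882 V
Part 2:
  I_R2 = (V_1 - V_2)/R2 = (0.5882 - 0)/40 = 0.01471 A
  Magnitude: I_R2 = 0.01471 A
Part 3:
  I_R2 = (V_1 - V_2)/R2 = (0.5882 - 0)/40 = 0.01471 A
  P_R2 = I_R2² × R2 = (0.01471)² × 40 = 0.008651 W
Part 4:
  Power in each resistor, P = (ΔV)²/R:
    P_R1 = (5 - 0.5882)²/300 = 0.06488 W
    P_R2 = (0.5882 - 0)²/40 = 0.008651 W
  P_total = P_R1 + P_R2 = 0.07353 W

Final answers:
1. V_1 = 0.5882 V
2. I_R2 = 0.01471 A
3. P_R2 = 0.008651 W
4. P_total = 0.07353 W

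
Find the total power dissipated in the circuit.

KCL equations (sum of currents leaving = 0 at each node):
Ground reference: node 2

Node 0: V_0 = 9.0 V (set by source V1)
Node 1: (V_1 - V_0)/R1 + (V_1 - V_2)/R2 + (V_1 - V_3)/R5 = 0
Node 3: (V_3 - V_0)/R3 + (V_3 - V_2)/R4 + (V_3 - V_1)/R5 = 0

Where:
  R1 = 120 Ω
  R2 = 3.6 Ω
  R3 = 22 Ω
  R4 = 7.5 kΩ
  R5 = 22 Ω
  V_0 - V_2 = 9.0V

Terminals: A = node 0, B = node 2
Nodal analysis, taking node 2 as the 0 V reference.
Source V1 fixes V_0 = 9 V.
KCL at each unknown node (sum of currents leaving = 0; resistances in Ω):
  Node 1: (V_1 - 9)/120 + (V_1 - 0)/3.6 + (V_1 - V_3)/22 = 0
  Node 3: (V_3 - 9)/22 + (V_3 - 0)/7500 + (V_3 - V_1)/22 = 0
Collecting terms (coefficients in siemens):
  0.3316·V_1 - 0.04545·V_3 = 0.075
  0.09104·V_3 - 0.04545·V_1 = 0.4091
Determinant D = (0.3316)(0.09104) - (-0.04545)(-0.04545) = 0.02812
V_1 = [(0.075)(0.09104) - (-0.04545)(0.4091)]/D = 0.9041 V
V_3 = [(0.3316)(0.4091) - (0.075)(-0.04545)]/D = 4.945 V
Power in each resistor, P = (ΔV)²/R:
  P_R1 = (9 - 0.9041)²/120 = 0.5462 W
  P_R2 = (0.9041 - 0)²/3.6 = 0.227 W
  P_R3 = (9 - 4.945)²/22 = 0.7475 W
  P_R4 = (0 - 4.945)²/7500 = 0.00326 W
  P_R5 = (0.9041 - 4.945)²/22 = 0.7422 W
P_total = P_R1 + P_R2 + P_R3 + P_R4 + P_R5 = 2.266 W

Final answer: 2.266 W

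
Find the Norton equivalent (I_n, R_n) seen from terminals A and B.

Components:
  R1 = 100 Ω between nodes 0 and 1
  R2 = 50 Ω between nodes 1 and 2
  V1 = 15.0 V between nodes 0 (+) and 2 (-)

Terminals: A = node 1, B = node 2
Find the Thévenin equivalent first; then I_n = V_th/R_th and R_n = R_th.
Step 1 — V_th is the open-circuit voltage V_A - V_B (nothing connected across the terminals).
Nodal analysis, taking node 2 as the 0 V reference.
Source V1 fixes V_0 = 15 V.
KCL at each unknown node (sum of currents leaving = 0; resistances in Ω):
  Node 1: (V_1 - 15)/100 + (V_1 - 0)/50 = 0
Collecting terms: 0.03 × V_1 = 0.15  =>  V_1 = 5 V
V_th = V_1 - V_2 = 5 - 0 = 5 V
Step 2 — R_th: zero the source — replace V1 by a short circuit (node 2 merges into node 0) — and find the resistance seen between A (node 1) and B (node 0).
Reduce the network between node 1 (A) and node 0 (B) by series/parallel combination:
  Rp1 = R1 ‖ R2 (parallel, both between nodes 0 and 1) = 1/(1/100 + 1/50) = 33.33 Ω
R_th = 33.33 Ω
I_n = V_th/R_th = 5/33.33 = 0.15 A, and R_n = R_th = 33.33 Ω

Final answer: I_n = 0.15 A, R_n = 33.33 Ω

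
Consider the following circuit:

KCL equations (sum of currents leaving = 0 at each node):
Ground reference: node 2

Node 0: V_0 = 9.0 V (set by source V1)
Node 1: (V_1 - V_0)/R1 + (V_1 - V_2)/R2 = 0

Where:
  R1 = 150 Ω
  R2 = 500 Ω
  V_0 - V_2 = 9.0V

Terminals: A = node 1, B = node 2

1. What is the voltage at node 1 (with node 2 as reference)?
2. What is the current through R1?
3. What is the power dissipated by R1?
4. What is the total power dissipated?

Nodal analysis, taking node 2 as the 0 V reference.
Source V1 fixes V_0 = 9 V.
KCL at each unknown node (sum of currents leaving = 0; resistances in Ω):
  Node 1: (V_1 - 9)/150 + (V_1 - 0)/500 = 0
Collecting terms: 0.008667 × V_1 = 0.06  =>  V_1 = 6.923 V
Part 1:
  Read off the nodal solution: V_1 = 6.923 V
Part 2:
  I_R1 = (V_0 - V_1)/R1 = (9 - 6.923)/150 = 0.01385 A
  Magnitude: I_R1 = 0.01385 A
Part 3:
  I_R1 = (V_0 - V_1)/R1 = (9 - 6.923)/150 = 0.01385 A
  P_R1 = I_R1² × R1 = (0.01385)² × 150 = 0.02876 W
Part 4:
  Power in each resistor, P = (ΔV)²/R:
    P_R1 = (9 - 6.923)²/150 = 0.02876 W
    P_R2 = (6.923 - 0)²/500 = 0.09586 W
  P_total = P_R1 + P_R2 = 0.1246 W

Final answers:
1. V_1 = 6.923 V
2. I_R1 = 0.01385 A
3. P_R1 = 0.02876 W
4. P_total = 0.1246 W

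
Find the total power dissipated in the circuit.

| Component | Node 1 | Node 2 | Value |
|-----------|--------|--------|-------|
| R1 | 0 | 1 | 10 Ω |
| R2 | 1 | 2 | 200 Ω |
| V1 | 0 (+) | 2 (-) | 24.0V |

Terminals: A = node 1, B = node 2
Nodal analysis, taking node 2 as the 0 V reference.
Source V1 fixes V_0 = 24 V.
KCL at each unknown node (sum of currents leaving = 0; resistances in Ω):
  Node 1: (V_1 - 24)/10 + (V_1 - 0)/200 = 0
Collecting terms: 0.105 × V_1 = 2.4  =>  V_1 = 22.86 V
Power in each resistor, P = (ΔV)²/R:
  P_R1 = (24 - 22.86)²/10 = 0.1306 W
  P_R2 = (22.86 - 0)²/200 = 2.612 W
P_total = P_R1 + P_R2 = 2.743 W

Final answer: 2.743 W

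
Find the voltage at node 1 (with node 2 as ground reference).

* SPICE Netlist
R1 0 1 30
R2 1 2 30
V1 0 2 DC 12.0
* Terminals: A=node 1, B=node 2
Nodal analysis, taking node 2 as the 0 V reference.
Source V1 fixes V_0 = 12 V.
KCL at each unknown node (sum of currents leaving = 0; resistances in Ω):
  Node 1: (V_1 - 12)/30 + (V_1 - 0)/30 = 0
Collecting terms: 0.06667 × V_1 = 0.4  =>  V_1 = 6 V
The requested potential is V_1 = 6 V.

Final answer: V_1 = 6 V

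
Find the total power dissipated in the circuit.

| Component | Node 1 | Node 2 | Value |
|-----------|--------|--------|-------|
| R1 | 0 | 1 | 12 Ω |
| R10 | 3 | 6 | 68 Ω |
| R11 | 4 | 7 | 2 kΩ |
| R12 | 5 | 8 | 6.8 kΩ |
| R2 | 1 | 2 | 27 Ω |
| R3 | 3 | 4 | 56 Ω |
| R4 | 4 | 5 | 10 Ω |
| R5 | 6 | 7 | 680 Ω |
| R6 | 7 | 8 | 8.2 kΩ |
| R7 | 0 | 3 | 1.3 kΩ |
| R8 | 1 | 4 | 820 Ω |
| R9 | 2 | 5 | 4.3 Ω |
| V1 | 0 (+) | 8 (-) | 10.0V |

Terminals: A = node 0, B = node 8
Nodal analysis, taking node 8 as the 0 V reference.
Source V1 fixes V_0 = 10 V.
KCL at each unknown node (sum of currents leaving = 0; resistances in Ω):
  Node 1: (V_1 - 10)/12 + (V_1 - V_2)/27 + (V_1 - V_4)/820 = 0
  Node 2: (V_2 - V_1)/27 + (V_2 - V_5)/4.3 = 0
  Node 3: (V_3 - V_4)/56 + (V_3 - 10)/1300 + (V_3 - V_6)/68 = 0
  Node 4: (V_4 - V_3)/56 + (V_4 - V_5)/10 + (V_4 - V_1)/820 + (V_4 - V_7)/2000 = 0
  Node 5: (V_5 - V_4)/10 + (V_5 - V_2)/4.3 + (V_5 - 0)/6800 = 0
  Node 6: (V_6 - V_7)/680 + (V_6 - V_3)/68 = 0
  Node 7: (V_7 - V_6)/680 + (V_7 - 0)/8200 + (V_7 - V_4)/2000 = 0
Collecting terms (coefficients in siemens):
  0.1216·V_1 - 0.03704·V_2 - 0.00122·V_4 = 0.8333
  0.2696·V_2 - 0.03704·V_1 - 0.2326·V_5 = 0
  0.03333·V_3 - 0.01786·V_4 - 0.01471·V_6 = 0.007692
  0.1196·V_4 - 0.00122·V_1 - 0.01786·V_3 - 0.1·V_5 - 0.0005·V_7 = 0
  0.3327·V_5 - 0.2326·V_2 - 0.1·V_4 = 0
  0.01618·V_6 - 0.01471·V_3 - 0.001471·V_7 = 0
  0.002093·V_7 - 0.0005·V_4 - 0.001471·V_6 = 0
Solving these 7 simultaneous equations (Gaussian elimination) gives:
  V_1 = 9.97 V, V_2 = 9.907 V, V_3 = 9.849 V, V_4 = 9.887 V
  V_5 = 9.896 V, V_6 = 9.794 V, V_7 = 9.245 V
Power in each resistor, P = (ΔV)²/R:
  P_R1 = (10 - 9.97)²/12 = 0.000073 W
  P_R2 = (9.97 - 9.907)²/27 = 0.000151 W
  P_R3 = (9.849 - 9.887)²/56 = 0.00002667 W
  P_R4 = (9.887 - 9.896)²/10 = 0.000008275 W
  P_R5 = (9.794 - 9.245)²/680 = 0.0004423 W
  P_R6 = (9.245 - 0)²/8200 = 0.01042 W
  P_R7 = (10 - 9.849)²/1300 = 0.00001762 W
  P_R8 = (9.97 - 9.887)²/820 = 0.000008426 W
  P_R9 = (9.907 - 9.896)²/4.3 = 0.00002405 W
  P_R10 = (9.849 - 9.794)²/68 = 0.00004423 W
  P_R11 = (9.887 - 9.245)²/2000 = 0.000206 W
  P_R12 = (9.896 - 0)²/6800 = 0.0144 W
P_total = P_R1 + P_R2 + P_R3 + P_R4 + P_R5 + P_R6 + P_R7 + P_R8 + P_R9 + P_R10 + P_R11 + P_R12 = 0.02583 W

Final answer: 0.02583 W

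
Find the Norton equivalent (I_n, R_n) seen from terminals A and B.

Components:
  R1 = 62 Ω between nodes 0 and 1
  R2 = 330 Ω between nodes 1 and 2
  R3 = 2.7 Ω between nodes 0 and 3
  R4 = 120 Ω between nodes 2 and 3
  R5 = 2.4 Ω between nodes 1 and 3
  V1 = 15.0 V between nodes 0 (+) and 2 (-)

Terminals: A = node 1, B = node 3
Find the Thévenin equivalent first; then I_n = V_th/R_th and R_n = R_th.
Step 1 — V_th is the open-circuit voltage V_A - V_B (nothing connected across the terminals).
Nodal analysis, taking node 2 as the 0 V reference.
Source V1 fixes V_0 = 15 V.
KCL at each unknown node (sum of currents leaving = 0; resistances in Ω):
  Node 1: (V_1 - 15)/62 + (V_1 - 0)/330 + (V_1 - V_3)/2.4 = 0
  Node 3: (V_3 - 15)/2.7 + (V_3 - 0)/120 + (V_3 - V_1)/2.4 = 0
Collecting terms (coefficients in siemens):
  0.4358·V_1 - 0.4167·V_3 = 0.2419
  0.7954·V_3 - 0.4167·V_1 = 5.556
Determinant D = (0.4358)(0.7954) - (-0.4167)(-0.4167) = 0.173
V_1 = [(0.2419)(0.7954) - (-0.4167)(5.556)]/D = 14.49 V
V_3 = [(0.4358)(5.556) - (0.2419)(-0.4167)]/D = 14.58 V
V_th = V_1 - V_3 = 14.49 - 14.58 = -0.08564 V
Step 2 — R_th: zero the source — replace V1 by a short circuit (node 2 merges into node 0) — and find the resistance seen between A (node 1) and B (node 3).
Reduce the network between node 1 (A) and node 3 (B) by series/parallel combination:
  Rp1 = R1 ‖ R2 (parallel, both between nodes 0 and 1) = 1/(1/62 + 1/330) = 52.19 Ω
  Rp2 = R3 ‖ R4 (parallel, both between nodes 0 and 3) = 1/(1/2.7 + 1/120) = 2.641 Ω
  Rs1 = Rp1 + Rp2 (series, joined only at node 0) = 52.19 + 2.641 = 54.83 Ω
  Rp3 = R5 ‖ Rs1 (parallel, both between nodes 1 and 3) = 1/(1/2.4 + 1/54.83) = 2.299 Ω
R_th = 2.299 Ω
I_n = V_th/R_th = -0.08564/2.299 = -0.03725 A, and R_n = R_th = 2.299 Ω

Final answer: I_n = -0.03725 A, R_n = 2.299 Ω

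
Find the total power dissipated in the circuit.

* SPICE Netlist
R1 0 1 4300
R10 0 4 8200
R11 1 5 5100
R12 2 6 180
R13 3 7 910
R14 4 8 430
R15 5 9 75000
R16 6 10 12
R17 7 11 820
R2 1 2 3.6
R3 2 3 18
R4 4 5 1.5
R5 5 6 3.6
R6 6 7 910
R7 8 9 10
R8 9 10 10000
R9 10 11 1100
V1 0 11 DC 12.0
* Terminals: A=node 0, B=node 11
Nodal analysis, taking node 11 as the 0 V reference.
Source V1 fixes V_0 = 12 V.
KCL at each unknown node (sum of currents leaving = 0; resistances in Ω):
  Node 1: (V_1 - 12)/4300 + (V_1 - V_2)/3.6 + (V_1 - V_5)/5100 = 0
  Node 2: (V_2 - V_1)/3.6 + (V_2 - V_3)/18 + (V_2 - V_6)/180 = 0
  Node 3: (V_3 - V_2)/18 + (V_3 - V_7)/910 = 0
  Node 4: (V_4 - V_5)/1.5 + (V_4 - 12)/8200 + (V_4 - V_8)/430 = 0
  Node 5: (V_5 - V_4)/1.5 + (V_5 - V_6)/3.6 + (V_5 - V_1)/5100 + (V_5 - V_9)/75000 = 0
  Node 6: (V_6 - V_5)/3.6 + (V_6 - V_7)/910 + (V_6 - V_2)/180 + (V_6 - V_10)/12 = 0
  Node 7: (V_7 - V_6)/910 + (V_7 - V_3)/910 + (V_7 - 0)/820 = 0
  Node 8: (V_8 - V_9)/10 + (V_8 - V_4)/430 = 0
  Node 9: (V_9 - V_8)/10 + (V_9 - V_10)/10000 + (V_9 - V_5)/75000 = 0
  Node 10: (V_10 - V_9)/10000 + (V_10 - 0)/1100 + (V_10 - V_6)/12 = 0
Collecting terms (coefficients in siemens):
  0.2782·V_1 - 0.2778·V_2 - 0.0001961·V_5 = 0.002791
  0.3389·V_2 - 0.2778·V_1 - 0.05556·V_3 - 0.005556·V_6 = 0
  0.05665·V_3 - 0.05556·V_2 - 0.001099·V_7 = 0
  0.6691·V_4 - 0.6667·V_5 - 0.002326·V_8 = 0.001463
  0.9447·V_5 - 0.0001961·V_1 - 0.6667·V_4 - 0.2778·V_6 - 0.00001333·V_9 = 0
  0.3678·V_6 - 0.005556·V_2 - 0.2778·V_5 - 0.001099·V_7 - 0.08333·V_10 = 0
  0.003417·V_7 - 0.001099·V_3 - 0.001099·V_6 = 0
  0.1023·V_8 - 0.002326·V_4 - 0.1·V_9 = 0
  0.1001·V_9 - 0.00001333·V_5 - 0.1·V_8 - 0.0001·V_10 = 0
  0.08434·V_10 - 0.08333·V_6 - 0.0001·V_9 = 0
Solving these 10 simultaneous equations (Gaussian elimination) gives:
  V_1 = 2.256 V, V_2 = 2.248 V, V_3 = 2.231 V, V_4 = 2.026 V
  V_5 = 2.024 V, V_6 = 2.019 V, V_7 = 1.367 V, V_8 = 2.024 V
  V_9 = 2.024 V, V_10 = 1.997 V
Power in each resistor, P = (ΔV)²/R:
  P_R1 = (12 - 2.256)²/4300 = 0.02208 W
  P_R2 = (2.256 - 2.248)²/3.6 = 0.00001775 W
  P_R3 = (2.248 - 2.231)²/18 = 0.00001623 W
  P_R4 = (2.026 - 2.024)²/1.5 = 0.00000221 W
  P_R5 = (2.024 - 2.019)²/3.6 = 0.000005708 W
  P_R6 = (2.019 - 1.367)²/910 = 0.0004679 W
  P_R7 = (2.024 - 2.024)²/10 = 0.00000000007294 W
  P_R8 = (2.024 - 1.997)²/10000 = 0.00000007248 W
  P_R9 = (1.997 - 0)²/1100 = 0.003627 W
  P_R10 = (12 - 2.026)²/8200 = 0.01213 W
  P_R11 = (2.256 - 2.024)²/5100 = 0.00001057 W
  P_R12 = (2.248 - 2.019)²/180 = 0.0002907 W
  P_R13 = (2.231 - 1.367)²/910 = 0.0008206 W
  P_R14 = (2.026 - 2.024)²/430 = 0.000000003136 W
  P_R15 = (2.024 - 2.024)²/75000 = 0.00000000000533 W
  P_R16 = (2.019 - 1.997)²/12 = 0.00003945 W
  P_R17 = (1.367 - 0)²/820 = 0.002278 W
P_total = P_R1 + P_R2 + P_R3 + P_R4 + P_R5 + P_R6 + P_R7 + P_R8 + P_R9 + P_R10 + P_R11 + P_R12 + P_R13 + P_R14 + P_R15 + P_R16 + P_R17 = 0.04179 W

Final answer: 0.04179 W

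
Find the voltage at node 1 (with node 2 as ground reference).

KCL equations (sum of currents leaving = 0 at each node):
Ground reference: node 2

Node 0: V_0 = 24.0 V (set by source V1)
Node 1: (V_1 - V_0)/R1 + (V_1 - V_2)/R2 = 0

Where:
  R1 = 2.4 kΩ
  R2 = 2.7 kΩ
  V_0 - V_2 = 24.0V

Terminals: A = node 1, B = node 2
Nodal analysis, taking node 2 as the 0 V reference.
Source V1 fixes V_0 = 24 V.
KCL at each unknown node (sum of currents leaving = 0; resistances in Ω):
  Node 1: (V_1 - 24)/2400 + (V_1 - 0)/2700 = 0
Collecting terms: 0.000787 × V_1 = 0.01  =>  V_1 = 12.71 V
The requested potential is V_1 = 12.71 V.

Final answer: V_1 = 12.71 V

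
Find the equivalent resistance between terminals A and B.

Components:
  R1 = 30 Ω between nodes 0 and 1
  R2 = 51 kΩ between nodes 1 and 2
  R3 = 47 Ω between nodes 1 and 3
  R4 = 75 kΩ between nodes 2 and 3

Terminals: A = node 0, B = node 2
Reduce the network between node 0 (A) and node 2 (B) by series/parallel combination:
  Rs1 = R3 + R4 (series, joined only at node 3) = 47 + 75000 = 75050 Ω
  Rp1 = R2 ‖ Rs1 (parallel, both between nodes 1 and 2) = 1/(1/51000 + 1/75050) = 30360 Ω
  Rs2 = R1 + Rp1 (series, joined only at node 1) = 30 + 30360 = 30390 Ω
R_eq = 30.39 kΩ

Final answer: 30.39 kΩ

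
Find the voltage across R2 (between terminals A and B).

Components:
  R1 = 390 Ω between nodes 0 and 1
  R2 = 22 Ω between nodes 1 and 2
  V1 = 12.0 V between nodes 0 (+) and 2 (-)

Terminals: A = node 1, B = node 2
R1 and R2 are in series across V1 (node 0 → node 1 → node 2), and the output A–B is taken across R2, so this is a voltage divider.
Series current: I = V1/(R1 + R2) = 12/(390 + 22) = 12/412 = 0.02913 A
V_R2 = I × R2 = V1 × R2/(R1 + R2) = 12 × 22/412 = 0.6408 V

Final answer: 0.6408 V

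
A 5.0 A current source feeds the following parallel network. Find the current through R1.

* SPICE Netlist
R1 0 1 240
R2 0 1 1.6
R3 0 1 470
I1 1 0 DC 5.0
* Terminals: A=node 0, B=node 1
All resistors sit directly between nodes 0 and 1, so they are in parallel and share one voltage V; the full source current 5 A splits among them.
1/R_par = 1/240 + 1/1.6 + 1/470 = 0.6313 S  =>  R_par = 1.584 Ω
V = I × R_par = 5 × 1.584 = 7.92 V
I_R1 = V/R1 = 7.92/240 = 0.033 A

Final answer: 0.033 A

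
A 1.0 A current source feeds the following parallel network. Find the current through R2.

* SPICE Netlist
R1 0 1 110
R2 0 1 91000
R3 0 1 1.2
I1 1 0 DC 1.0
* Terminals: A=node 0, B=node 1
All resistors sit directly between nodes 0 and 1, so they are in parallel and share one voltage V; the full source current 1 A splits among them.
1/R_par = 1/110 + 1/91000 + 1/1.2 = 0.8424 S  =>  R_par = 1.187 Ω
V = I × R_par = 1 × 1.187 = 1.187 V
I_R2 = V/R2 = 1.187/91000 = 0.00001304 A

Final answer: 1.304e-05 A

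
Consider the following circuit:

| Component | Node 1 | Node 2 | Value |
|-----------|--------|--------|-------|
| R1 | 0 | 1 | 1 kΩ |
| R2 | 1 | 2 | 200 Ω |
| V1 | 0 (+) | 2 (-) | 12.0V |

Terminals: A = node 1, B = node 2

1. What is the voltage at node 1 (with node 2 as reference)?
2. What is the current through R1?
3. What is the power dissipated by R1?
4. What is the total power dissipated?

Nodal analysis, taking node 2 as the 0 V reference.
Source V1 fixes V_0 = 12 V.
KCL at each unknown node (sum of currents leaving = 0; resistances in Ω):
  Node 1: (V_1 - 12)/1000 + (V_1 - 0)/200 = 0
Collecting terms: 0.006 × V_1 = 0.012  =>  V_1 = 2 V
Part 1:
  Read off the nodal solution: V_1 = 2 V
Part 2:
  I_R1 = (V_0 - V_1)/R1 = (12 - 2)/1000 = 0.01 A
  Magnitude: I_R1 = 0.01 A
Part 3:
  I_R1 = (V_0 - V_1)/R1 = (12 - 2)/1000 = 0.01 A
  P_R1 = I_R1² × R1 = (0.01)² × 1000 = 0.1 W
Part 4:
  Power in each resistor, P = (ΔV)²/R:
    P_R1 = (12 - 2)²/1000 = 0.1 W
    P_R2 = (2 - 0)²/200 = 0.02 W
  P_total = P_R1 + P_R2 = 0.12 W

Final answers:
1. V_1 = 2 V
2. I_R1 = 0.01 A
3. P_R1 = 0.1 W
4. P_total = 0.12 W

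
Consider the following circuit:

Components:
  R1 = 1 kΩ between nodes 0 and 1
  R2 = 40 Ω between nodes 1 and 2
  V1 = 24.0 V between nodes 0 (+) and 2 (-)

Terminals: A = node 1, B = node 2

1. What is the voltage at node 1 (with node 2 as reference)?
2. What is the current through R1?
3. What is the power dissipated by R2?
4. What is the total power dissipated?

Nodal analysis, taking node 2 as the 0 V reference.
Source V1 fixes V_0 = 24 V.
KCL at each unknown node (sum of currents leaving = 0; resistances in Ω):
  Node 1: (V_1 - 24)/1000 + (V_1 - 0)/40 = 0
Collecting terms: 0.026 × V_1 = 0.024  =>  V_1 = 0.9231 V
Part 1:
  Read off the nodal solution: V_1 = 0.9231 V
Part 2:
  I_R1 = (V_0 - V_1)/R1 = (24 - 0.9231)/1000 = 0.02308 A
  Magnitude: I_R1 = 0.02308 A
Part 3:
  I_R2 = (V_1 - V_2)/R2 = (0.9231 - 0)/40 = 0.02308 A
  P_R2 = I_R2² × R2 = (0.02308)² × 40 = 0.0213 W
Part 4:
  Power in each resistor, P = (ΔV)²/R:
    P_R1 = (24 - 0.9231)²/1000 = 0.5325 W
    P_R2 = (0.9231 - 0)²/40 = 0.0213 W
  P_total = P_R1 + P_R2 = 0.5538 W

Final answers:
1. V_1 = 0.9231 V
2. I_R1 = 0.02308 A
3. P_R2 = 0.0213 W
4. P_total = 0.5538 W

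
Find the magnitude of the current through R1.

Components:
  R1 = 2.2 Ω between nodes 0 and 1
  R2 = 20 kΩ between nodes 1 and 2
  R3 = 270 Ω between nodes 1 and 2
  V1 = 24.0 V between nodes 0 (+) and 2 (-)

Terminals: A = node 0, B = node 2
Nodal analysis, taking node 2 as the 0 V reference.
Source V1 fixes V_0 = 24 V.
KCL at each unknown node (sum of currents leaving = 0; resistances in Ω):
  Node 1: (V_1 - 24)/2.2 + (V_1 - 0)/20000 + (V_1 - 0)/270 = 0
Collecting terms: 0.4583 × V_1 = 10.91  =>  V_1 = 23.8 V
I_R1 = (V_0 - V_1)/R1 = (24 - 23.8)/2.2 = 0.08935 A
|I_R1| = 0.08935 A

Final answer: |I_R1| = 0.08935 A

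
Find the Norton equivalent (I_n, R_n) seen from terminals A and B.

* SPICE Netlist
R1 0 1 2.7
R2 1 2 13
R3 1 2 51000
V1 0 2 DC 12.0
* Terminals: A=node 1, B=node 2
Find the Thévenin equivalent first; then I_n = V_th/R_th and R_n = R_th.
Step 1 — V_th is the open-circuit voltage V_A - V_B (nothing connected across the terminals).
Nodal analysis, taking node 2 as the 0 V reference.
Source V1 fixes V_0 = 12 V.
KCL at each unknown node (sum of currents leaving = 0; resistances in Ω):
  Node 1: (V_1 - 12)/2.7 + (V_1 - 0)/13 + (V_1 - 0)/51000 = 0
Collecting terms: 0.4473 × V_1 = 4.444  =>  V_1 = 9.936 V
V_th = V_1 - V_2 = 9.936 - 0 = 9.936 V
Step 2 — R_th: zero the source — replace V1 by a short circuit (node 2 merges into node 0) — and find the resistance seen between A (node 1) and B (node 0).
Reduce the network between node 1 (A) and node 0 (B) by series/parallel combination:
  Rp1 = R1 ‖ R2 ‖ R3 (parallel, all between nodes 0 and 1) = 1/(1/2.7 + 1/13 + 1/51000) = 2.236 Ω
R_th = 2.236 Ω
I_n = V_th/R_th = 9.936/2.236 = 4.444 A, and R_n = R_th = 2.236 Ω

Final answer: I_n = 4.444 A, R_n = 2.236 Ω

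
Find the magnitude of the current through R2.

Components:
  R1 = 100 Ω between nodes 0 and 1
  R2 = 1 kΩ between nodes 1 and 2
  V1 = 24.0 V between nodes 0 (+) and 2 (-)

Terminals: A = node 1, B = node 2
Nodal analysis, taking node 2 as the 0 V reference.
Source V1 fixes V_0 = 24 V.
KCL at each unknown node (sum of currents leaving = 0; resistances in Ω):
  Node 1: (V_1 - 24)/100 + (V_1 - 0)/1000 = 0
Collecting terms: 0.011 × V_1 = 0.24  =>  V_1 = 21.82 V
I_R2 = (V_1 - V_2)/R2 = (21.82 - 0)/1000 = 0.02182 A
|I_R2| = 0.02182 A

Final answer: |I_R2| = 0.02182 A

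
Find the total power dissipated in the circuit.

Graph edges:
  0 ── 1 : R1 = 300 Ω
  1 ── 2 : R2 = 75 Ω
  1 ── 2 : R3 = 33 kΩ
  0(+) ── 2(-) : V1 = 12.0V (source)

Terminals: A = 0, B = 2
Nodal analysis, taking node 2 as the 0 V reference.
Source V1 fixes V_0 = 12 V.
KCL at each unknown node (sum of currents leaving = 0; resistances in Ω):
  Node 1: (V_1 - 12)/300 + (V_1 - 0)/75 + (V_1 - 0)/33000 = 0
Collecting terms: 0.0167 × V_1 = 0.04  =>  V_1 = 2.396 V
Power in each resistor, P = (ΔV)²/R:
  P_R1 = (12 - 2.396)²/300 = 0.3075 W
  P_R2 = (2.396 - 0)²/75 = 0.07652 W
  P_R3 = (2.396 - 0)²/33000 = 0.0001739 W
P_total = P_R1 + P_R2 + P_R3 = 0.3842 W

Final answer: 0.3842 W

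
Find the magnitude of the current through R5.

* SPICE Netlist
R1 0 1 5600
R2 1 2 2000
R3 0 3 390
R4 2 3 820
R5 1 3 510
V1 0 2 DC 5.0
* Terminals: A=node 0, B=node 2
Nodal analysis, taking node 2 as the 0 V reference.
Source V1 fixes V_0 = 5 V.
KCL at each unknown node (sum of currents leaving = 0; resistances in Ω):
  Node 1: (V_1 - 5)/5600 + (V_1 - 0)/2000 + (V_1 - V_3)/510 = 0
  Node 3: (V_3 - 5)/390 + (V_3 - 0)/820 + (V_3 - V_1)/510 = 0
Collecting terms (coefficients in siemens):
  0.002639·V_1 - 0.001961·V_3 = 0.0008929
  0.005744·V_3 - 0.001961·V_1 = 0.01282
Determinant D = (0.002639)(0.005744) - (-0.001961)(-0.001961) = 0.00001132
V_1 = [(0.0008929)(0.005744) - (-0.001961)(0.01282)]/D = 2.675 V
V_3 = [(0.002639)(0.01282) - (0.0008929)(-0.001961)]/D = 3.145 V
I_R5 = (V_1 - V_3)/R5 = (2.675 - 3.145)/510 = -0.000922 A
|I_R5| = 0.000922 A

Final answer: |I_R5| = 0.000922 A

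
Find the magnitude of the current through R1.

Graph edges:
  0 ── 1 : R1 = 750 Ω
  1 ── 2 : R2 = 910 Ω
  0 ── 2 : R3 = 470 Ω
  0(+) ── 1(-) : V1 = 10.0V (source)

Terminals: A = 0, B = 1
Nodal analysis, taking node 1 as the 0 V reference.
Source V1 fixes V_0 = 10 V.
KCL at each unknown node (sum of currents leaving = 0; resistances in Ω):
  Node 2: (V_2 - 0)/910 + (V_2 - 10)/470 = 0
Collecting terms: 0.003227 × V_2 = 0.02128  =>  V_2 = 6.594 V
I_R1 = (V_0 - V_1)/R1 = (10 - 0)/750 = 0.01333 A
|I_R1| = 0.01333 A

Final answer: |I_R1| = 0.01333 A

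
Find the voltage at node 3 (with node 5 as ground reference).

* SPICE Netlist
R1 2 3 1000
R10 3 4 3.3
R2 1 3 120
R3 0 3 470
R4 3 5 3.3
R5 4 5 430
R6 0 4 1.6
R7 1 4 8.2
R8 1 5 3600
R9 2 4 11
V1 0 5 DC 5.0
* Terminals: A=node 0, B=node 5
Nodal analysis, taking node 5 as the 0 V reference.
Source V1 fixes V_0 = 5 V.
KCL at each unknown node (sum of currents leaving = 0; resistances in Ω):
  Node 1: (V_1 - V_3)/120 + (V_1 - V_4)/8.2 + (V_1 - 0)/3600 = 0
  Node 2: (V_2 - V_3)/1000 + (V_2 - V_4)/11 = 0
  Node 3: (V_3 - V_2)/1000 + (V_3 - V_1)/120 + (V_3 - 5)/470 + (V_3 - 0)/3.3 + (V_3 - V_4)/3.3 = 0
  Node 4: (V_4 - 0)/430 + (V_4 - 5)/1.6 + (V_4 - V_1)/8.2 + (V_4 - V_2)/11 + (V_4 - V_3)/3.3 = 0
Collecting terms (coefficients in siemens):
  0.1306·V_1 - 0.008333·V_3 - 0.122·V_4 = 0
  0.09191·V_2 - 0.001·V_3 - 0.09091·V_4 = 0
  0.6175·V_3 - 0.008333·V_1 - 0.001·V_2 - 0.303·V_4 = 0.01064
  1.143·V_4 - 0.122·V_1 - 0.09091·V_2 - 0.303·V_3 = 3.125
Solving these 4 simultaneous equations (Gaussian elimination) gives:
  V_1 = 3.87 V, V_2 = 3.983 V, V_3 = 2.041 V, V_4 = 4.004 V
The requested potential is V_3 = 2.041 V.

Final answer: V_3 = 2.041 V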